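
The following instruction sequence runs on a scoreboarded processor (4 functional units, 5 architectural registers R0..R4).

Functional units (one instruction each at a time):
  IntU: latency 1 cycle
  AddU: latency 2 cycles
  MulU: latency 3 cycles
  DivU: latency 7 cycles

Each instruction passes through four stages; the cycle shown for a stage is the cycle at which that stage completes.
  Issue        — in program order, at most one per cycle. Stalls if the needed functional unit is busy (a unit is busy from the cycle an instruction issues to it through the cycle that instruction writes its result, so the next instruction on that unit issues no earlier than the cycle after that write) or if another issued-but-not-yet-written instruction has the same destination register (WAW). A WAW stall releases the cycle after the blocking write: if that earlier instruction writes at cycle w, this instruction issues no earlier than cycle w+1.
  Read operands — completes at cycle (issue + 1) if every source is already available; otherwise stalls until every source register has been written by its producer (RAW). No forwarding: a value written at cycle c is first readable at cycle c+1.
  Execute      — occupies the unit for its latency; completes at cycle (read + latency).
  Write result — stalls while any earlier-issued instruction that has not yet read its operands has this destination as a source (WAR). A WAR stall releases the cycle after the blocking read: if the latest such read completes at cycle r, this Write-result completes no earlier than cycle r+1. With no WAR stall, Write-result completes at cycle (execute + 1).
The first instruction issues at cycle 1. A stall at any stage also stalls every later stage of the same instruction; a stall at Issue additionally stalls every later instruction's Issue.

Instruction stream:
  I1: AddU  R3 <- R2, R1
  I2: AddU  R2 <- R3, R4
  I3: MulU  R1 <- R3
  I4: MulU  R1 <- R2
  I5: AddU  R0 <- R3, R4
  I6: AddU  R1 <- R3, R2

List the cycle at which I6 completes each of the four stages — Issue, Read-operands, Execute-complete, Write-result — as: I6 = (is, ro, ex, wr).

  I1 | 1 | 2 | 4 | 5
  I2 | 6 | 7 | 9 | 10   struct: AddU busy until I1 writes@5
  I3 | 7 | 8 | 11 | 12
  I4 | 13 | 14 | 17 | 18   struct: MulU busy until I3 writes@12
  I5 | 14 | 15 | 17 | 18
  I6 | 19 | 20 | 22 | 23   struct: AddU busy until I5 writes@18

I6 = (19, 20, 22, 23)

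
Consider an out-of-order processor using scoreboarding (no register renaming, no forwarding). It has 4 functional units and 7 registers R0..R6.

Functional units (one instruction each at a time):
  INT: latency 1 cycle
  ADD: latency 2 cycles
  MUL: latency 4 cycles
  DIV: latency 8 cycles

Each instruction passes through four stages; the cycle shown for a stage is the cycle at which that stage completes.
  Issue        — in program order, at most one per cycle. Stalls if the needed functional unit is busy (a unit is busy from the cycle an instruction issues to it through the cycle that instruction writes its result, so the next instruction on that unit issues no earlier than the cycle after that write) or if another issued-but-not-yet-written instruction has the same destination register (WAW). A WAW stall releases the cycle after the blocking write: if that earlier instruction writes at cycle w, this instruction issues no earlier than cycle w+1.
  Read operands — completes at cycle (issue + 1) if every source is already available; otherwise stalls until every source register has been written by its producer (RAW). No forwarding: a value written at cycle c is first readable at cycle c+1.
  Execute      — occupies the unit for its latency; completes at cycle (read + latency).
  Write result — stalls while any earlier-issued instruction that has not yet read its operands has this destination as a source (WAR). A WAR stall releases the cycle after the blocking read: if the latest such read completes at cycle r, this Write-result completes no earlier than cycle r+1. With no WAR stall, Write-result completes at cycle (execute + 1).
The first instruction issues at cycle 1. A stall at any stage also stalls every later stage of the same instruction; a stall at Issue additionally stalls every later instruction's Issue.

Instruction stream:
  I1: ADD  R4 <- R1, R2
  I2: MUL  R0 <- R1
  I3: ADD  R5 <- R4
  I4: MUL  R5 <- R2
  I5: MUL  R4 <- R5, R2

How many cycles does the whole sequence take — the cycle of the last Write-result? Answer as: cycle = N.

I1  is:1  ro:2  ex:4  wr:5
I2  is:2  ro:3  ex:7  wr:8
I3  is:6  ro:7  ex:9  wr:10  — struct: ADD busy until I1 writes@5
I4  is:11  ro:12  ex:16  wr:17  — WAW R5: wait I3 write@10
I5  is:18  ro:19  ex:23  wr:24  — struct: MUL busy until I4 writes@17

cycle = 24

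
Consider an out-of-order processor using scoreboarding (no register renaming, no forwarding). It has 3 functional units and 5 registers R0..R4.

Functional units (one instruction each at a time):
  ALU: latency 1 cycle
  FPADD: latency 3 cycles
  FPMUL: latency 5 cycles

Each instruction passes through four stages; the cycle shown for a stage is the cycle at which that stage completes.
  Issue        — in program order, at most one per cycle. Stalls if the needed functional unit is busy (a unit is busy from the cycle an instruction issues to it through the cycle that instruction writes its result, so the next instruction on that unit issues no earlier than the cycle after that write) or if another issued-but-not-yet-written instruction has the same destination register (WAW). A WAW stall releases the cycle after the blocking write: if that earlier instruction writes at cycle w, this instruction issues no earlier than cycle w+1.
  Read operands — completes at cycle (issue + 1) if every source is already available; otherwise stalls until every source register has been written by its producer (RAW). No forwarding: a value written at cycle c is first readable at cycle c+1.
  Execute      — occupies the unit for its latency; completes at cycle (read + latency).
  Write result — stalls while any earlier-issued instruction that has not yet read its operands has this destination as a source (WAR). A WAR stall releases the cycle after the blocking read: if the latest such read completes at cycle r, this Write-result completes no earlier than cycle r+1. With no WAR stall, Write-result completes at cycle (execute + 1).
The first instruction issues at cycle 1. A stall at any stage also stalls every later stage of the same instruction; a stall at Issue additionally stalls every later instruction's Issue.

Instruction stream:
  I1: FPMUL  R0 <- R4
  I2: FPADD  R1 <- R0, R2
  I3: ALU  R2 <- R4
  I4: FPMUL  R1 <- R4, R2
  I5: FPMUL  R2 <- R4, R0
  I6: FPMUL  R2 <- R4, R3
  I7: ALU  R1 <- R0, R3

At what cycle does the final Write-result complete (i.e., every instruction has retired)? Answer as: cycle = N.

cycle = 37

t=1  issue I1 (FPMUL)
t=2  I1 read-ops; issue I2 (FPADD)
t=3  issue I3 (ALU)
t=4  I3 read-ops
t=5  I3 finished on ALU
t=7  I1 finished on FPMUL
t=8  I1→R0
t=9  I2 read-ops
t=10  I3→R2
t=12  I2 finished on FPADD
t=13  I2→R1
t=14  issue I4 (FPMUL)
t=15  I4 read-ops
t=20  I4 finished on FPMUL
t=21  I4→R1
t=22  issue I5 (FPMUL)
t=23  I5 read-ops
t=28  I5 finished on FPMUL
t=29  I5→R2
t=30  issue I6 (FPMUL)
t=31  I6 read-ops; issue I7 (ALU)
t=32  I7 read-ops
t=33  I7 finished on ALU
t=34  I7→R1
t=36  I6 finished on FPMUL
t=37  I6→R2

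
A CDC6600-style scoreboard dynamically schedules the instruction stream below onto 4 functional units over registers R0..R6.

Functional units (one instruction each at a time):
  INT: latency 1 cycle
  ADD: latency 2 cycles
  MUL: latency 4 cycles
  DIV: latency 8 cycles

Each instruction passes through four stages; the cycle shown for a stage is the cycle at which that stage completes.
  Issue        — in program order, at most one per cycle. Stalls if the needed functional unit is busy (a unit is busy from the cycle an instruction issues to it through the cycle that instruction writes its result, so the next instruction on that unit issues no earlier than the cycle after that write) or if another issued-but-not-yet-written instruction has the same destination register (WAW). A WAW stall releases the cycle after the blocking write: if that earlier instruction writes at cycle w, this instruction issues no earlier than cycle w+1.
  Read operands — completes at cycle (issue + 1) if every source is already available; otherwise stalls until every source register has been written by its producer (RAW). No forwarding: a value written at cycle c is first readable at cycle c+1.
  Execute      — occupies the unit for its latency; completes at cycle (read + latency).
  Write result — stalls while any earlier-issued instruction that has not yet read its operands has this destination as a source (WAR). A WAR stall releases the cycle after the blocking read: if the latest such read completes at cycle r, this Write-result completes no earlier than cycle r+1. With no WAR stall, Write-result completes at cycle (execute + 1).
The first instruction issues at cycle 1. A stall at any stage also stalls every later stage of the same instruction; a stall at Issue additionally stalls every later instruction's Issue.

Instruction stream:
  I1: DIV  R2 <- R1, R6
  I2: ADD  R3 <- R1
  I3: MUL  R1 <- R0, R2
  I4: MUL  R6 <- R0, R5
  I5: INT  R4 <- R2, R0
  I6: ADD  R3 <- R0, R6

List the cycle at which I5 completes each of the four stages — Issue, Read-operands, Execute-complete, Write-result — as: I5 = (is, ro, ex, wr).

c1: I1 issues→DIV
c2: I1 reads, I2 issues→ADD
c3: I2 reads, I3 issues→MUL
c5: I2 exec-done
c6: I2 writes R3
c10: I1 exec-done
c11: I1 writes R2
c12: I3 reads
c16: I3 exec-done
c17: I3 writes R1
c18: I4 issues→MUL
c19: I4 reads, I5 issues→INT
c20: I5 reads, I6 issues→ADD
c21: I5 exec-done
c22: I5 writes R4
c23: I4 exec-done
c24: I4 writes R6
c25: I6 reads
c27: I6 exec-done
c28: I6 writes R3

I5 = (19, 20, 21, 22)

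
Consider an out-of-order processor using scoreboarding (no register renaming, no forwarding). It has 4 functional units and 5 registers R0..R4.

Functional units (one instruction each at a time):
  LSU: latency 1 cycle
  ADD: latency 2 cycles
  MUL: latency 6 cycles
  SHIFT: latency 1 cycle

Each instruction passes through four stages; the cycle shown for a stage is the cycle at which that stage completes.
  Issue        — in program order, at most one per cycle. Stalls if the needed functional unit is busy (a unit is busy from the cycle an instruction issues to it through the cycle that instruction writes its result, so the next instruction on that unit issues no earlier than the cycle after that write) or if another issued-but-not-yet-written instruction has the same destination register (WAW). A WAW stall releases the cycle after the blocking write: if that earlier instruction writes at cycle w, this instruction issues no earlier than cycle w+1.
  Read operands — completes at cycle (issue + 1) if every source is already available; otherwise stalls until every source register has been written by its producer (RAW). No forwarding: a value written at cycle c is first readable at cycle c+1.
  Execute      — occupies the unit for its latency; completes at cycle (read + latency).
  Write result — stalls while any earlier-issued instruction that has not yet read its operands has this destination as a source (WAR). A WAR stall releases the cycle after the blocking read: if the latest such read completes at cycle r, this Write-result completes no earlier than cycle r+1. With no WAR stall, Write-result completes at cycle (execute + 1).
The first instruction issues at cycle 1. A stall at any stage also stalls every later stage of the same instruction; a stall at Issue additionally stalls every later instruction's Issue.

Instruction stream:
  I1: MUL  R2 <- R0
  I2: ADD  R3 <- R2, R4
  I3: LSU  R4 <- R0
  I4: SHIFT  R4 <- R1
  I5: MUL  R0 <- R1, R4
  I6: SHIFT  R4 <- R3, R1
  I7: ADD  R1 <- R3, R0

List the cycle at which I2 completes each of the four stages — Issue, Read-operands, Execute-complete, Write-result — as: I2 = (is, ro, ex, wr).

t=1  I1 dispatched to MUL
t=2  I1 operands ready, I2 dispatched to ADD
t=3  I3 dispatched to LSU
t=4  I3 operands ready
t=5  I3 complete
t=8  I1 complete
t=9  R2←I1
t=10  I2 operands ready
t=11  R4←I3
t=12  I2 complete, I4 dispatched to SHIFT
t=13  R3←I2, I4 operands ready, I5 dispatched to MUL
t=14  I4 complete
t=15  R4←I4
t=16  I5 operands ready, I6 dispatched to SHIFT
t=17  I6 operands ready, I7 dispatched to ADD
t=18  I6 complete
t=19  R4←I6
t=22  I5 complete
t=23  R0←I5
t=24  I7 operands ready
t=26  I7 complete
t=27  R1←I7

I2 = (2, 10, 12, 13)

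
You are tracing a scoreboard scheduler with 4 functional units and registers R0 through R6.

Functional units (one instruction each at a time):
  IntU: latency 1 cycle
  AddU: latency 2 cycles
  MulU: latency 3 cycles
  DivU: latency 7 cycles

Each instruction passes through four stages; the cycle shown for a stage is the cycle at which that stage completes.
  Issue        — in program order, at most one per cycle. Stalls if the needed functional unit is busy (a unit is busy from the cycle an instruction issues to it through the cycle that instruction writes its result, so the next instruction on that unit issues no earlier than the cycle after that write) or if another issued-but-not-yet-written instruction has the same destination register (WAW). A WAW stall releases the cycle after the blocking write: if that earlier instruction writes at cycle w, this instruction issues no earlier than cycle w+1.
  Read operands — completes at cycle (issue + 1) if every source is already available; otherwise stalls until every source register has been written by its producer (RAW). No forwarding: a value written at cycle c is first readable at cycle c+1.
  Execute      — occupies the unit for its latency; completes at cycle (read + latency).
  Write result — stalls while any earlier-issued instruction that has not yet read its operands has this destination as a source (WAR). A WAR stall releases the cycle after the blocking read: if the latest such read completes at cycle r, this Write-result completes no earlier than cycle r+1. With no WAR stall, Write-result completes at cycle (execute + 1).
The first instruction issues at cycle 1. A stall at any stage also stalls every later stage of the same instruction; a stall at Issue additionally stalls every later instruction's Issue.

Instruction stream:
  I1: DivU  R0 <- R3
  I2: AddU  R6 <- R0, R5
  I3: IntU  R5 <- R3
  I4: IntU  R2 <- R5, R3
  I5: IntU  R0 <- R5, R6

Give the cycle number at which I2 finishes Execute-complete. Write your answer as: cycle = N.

cycle = 13

t=1  I1 dispatched to DivU
t=2  I1 operands ready, I2 dispatched to AddU
t=3  I3 dispatched to IntU
t=4  I3 operands ready
t=5  I3 complete
t=9  I1 complete
t=10  R0←I1
t=11  I2 operands ready
t=12  R5←I3
t=13  I2 complete, I4 dispatched to IntU
t=14  R6←I2, I4 operands ready
t=15  I4 complete
t=16  R2←I4
t=17  I5 dispatched to IntU
t=18  I5 operands ready
t=19  I5 complete
t=20  R0←I5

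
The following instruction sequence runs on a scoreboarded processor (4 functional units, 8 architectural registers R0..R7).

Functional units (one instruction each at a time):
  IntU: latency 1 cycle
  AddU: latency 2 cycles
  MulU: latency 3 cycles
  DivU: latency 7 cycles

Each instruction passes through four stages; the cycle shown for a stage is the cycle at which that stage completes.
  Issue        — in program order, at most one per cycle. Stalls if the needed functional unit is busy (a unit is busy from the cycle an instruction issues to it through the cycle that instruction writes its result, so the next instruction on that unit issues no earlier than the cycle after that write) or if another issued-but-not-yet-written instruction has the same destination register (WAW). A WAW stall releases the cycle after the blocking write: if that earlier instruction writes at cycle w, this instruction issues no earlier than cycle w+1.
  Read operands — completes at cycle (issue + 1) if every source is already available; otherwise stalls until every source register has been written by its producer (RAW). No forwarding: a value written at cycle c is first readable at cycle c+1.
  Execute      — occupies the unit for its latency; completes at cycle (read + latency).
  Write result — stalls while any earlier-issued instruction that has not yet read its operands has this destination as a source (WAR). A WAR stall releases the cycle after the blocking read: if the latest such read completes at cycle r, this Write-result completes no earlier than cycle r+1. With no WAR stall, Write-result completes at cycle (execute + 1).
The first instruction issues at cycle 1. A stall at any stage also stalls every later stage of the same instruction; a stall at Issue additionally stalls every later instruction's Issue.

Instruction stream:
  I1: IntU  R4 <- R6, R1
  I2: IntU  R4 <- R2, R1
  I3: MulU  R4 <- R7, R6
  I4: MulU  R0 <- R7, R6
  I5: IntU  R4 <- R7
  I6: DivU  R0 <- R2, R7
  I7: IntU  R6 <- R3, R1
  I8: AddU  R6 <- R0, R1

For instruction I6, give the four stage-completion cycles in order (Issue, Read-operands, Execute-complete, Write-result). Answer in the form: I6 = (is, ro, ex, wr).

c1: I1 issues→IntU
c2: I1 reads
c3: I1 exec-done
c4: I1 writes R4
c5: I2 issues→IntU
c6: I2 reads
c7: I2 exec-done
c8: I2 writes R4
c9: I3 issues→MulU
c10: I3 reads
c13: I3 exec-done
c14: I3 writes R4
c15: I4 issues→MulU
c16: I4 reads, I5 issues→IntU
c17: I5 reads
c18: I5 exec-done
c19: I4 exec-done, I5 writes R4
c20: I4 writes R0
c21: I6 issues→DivU
c22: I6 reads, I7 issues→IntU
c23: I7 reads
c24: I7 exec-done
c25: I7 writes R6
c26: I8 issues→AddU
c29: I6 exec-done
c30: I6 writes R0
c31: I8 reads
c33: I8 exec-done
c34: I8 writes R6

I6 = (21, 22, 29, 30)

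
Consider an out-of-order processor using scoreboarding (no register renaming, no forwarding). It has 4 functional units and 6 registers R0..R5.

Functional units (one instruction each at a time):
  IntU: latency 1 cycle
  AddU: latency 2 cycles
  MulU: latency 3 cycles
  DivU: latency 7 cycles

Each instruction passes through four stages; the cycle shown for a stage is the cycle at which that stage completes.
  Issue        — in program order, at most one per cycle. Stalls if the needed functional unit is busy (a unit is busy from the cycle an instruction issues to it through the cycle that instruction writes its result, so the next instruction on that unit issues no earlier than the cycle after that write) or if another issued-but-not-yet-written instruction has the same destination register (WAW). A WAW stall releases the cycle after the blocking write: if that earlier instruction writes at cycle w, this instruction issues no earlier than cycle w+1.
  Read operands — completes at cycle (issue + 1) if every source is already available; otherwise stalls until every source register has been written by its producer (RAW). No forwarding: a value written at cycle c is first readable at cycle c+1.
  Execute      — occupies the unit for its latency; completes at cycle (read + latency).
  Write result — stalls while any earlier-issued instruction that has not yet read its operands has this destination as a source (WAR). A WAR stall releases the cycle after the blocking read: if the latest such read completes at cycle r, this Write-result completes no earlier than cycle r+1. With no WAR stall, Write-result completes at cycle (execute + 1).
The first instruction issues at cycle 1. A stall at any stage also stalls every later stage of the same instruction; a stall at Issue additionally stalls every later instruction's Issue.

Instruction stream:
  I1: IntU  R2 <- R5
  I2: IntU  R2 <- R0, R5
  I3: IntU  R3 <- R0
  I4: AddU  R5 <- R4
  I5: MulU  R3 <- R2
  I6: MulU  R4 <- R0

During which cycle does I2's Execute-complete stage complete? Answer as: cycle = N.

cycle = 7

t=1  I1→IntU
t=2  I1 RO
t=3  I1 EX
t=4  I1 WR R2
t=5  I2→IntU
t=6  I2 RO
t=7  I2 EX
t=8  I2 WR R2
t=9  I3→IntU
t=10  I3 RO | I4→AddU
t=11  I3 EX | I4 RO
t=12  I3 WR R3
t=13  I4 EX | I5→MulU
t=14  I4 WR R5 | I5 RO
t=17  I5 EX
t=18  I5 WR R3
t=19  I6→MulU
t=20  I6 RO
t=23  I6 EX
t=24  I6 WR R4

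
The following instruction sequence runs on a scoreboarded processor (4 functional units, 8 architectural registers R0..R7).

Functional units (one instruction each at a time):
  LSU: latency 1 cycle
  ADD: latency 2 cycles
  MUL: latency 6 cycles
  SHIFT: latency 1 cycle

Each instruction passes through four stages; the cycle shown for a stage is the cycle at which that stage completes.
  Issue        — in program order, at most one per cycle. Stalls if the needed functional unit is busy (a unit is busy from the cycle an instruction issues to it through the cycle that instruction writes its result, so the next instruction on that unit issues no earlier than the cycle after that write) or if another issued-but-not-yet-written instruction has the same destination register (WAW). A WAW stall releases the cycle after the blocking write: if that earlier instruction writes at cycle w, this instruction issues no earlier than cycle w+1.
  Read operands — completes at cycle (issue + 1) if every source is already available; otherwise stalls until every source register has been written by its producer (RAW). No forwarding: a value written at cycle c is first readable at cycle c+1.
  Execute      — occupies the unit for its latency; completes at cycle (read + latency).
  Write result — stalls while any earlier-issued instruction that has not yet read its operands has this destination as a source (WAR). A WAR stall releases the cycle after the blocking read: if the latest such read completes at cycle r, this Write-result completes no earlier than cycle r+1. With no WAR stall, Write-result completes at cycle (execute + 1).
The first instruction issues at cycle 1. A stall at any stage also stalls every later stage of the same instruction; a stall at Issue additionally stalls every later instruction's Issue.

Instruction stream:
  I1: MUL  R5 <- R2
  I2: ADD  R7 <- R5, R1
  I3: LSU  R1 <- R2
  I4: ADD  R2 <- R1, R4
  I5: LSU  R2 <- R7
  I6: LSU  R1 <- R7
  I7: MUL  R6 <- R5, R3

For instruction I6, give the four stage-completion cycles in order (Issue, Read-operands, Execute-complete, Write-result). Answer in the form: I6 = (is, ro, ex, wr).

I6 = (23, 24, 25, 26)

[I1] 1/2/8/9
[I2] 2/10/12/13  (RAW R5: wait I1 write@9)
[I3] 3/4/5/11  (WAR R1: wait I2 read@10)
[I4] 14/15/17/18  (struct: ADD busy until I2 writes@13)
[I5] 19/20/21/22  (WAW R2: wait I4 write@18)
[I6] 23/24/25/26  (struct: LSU busy until I5 writes@22)
[I7] 24/25/31/32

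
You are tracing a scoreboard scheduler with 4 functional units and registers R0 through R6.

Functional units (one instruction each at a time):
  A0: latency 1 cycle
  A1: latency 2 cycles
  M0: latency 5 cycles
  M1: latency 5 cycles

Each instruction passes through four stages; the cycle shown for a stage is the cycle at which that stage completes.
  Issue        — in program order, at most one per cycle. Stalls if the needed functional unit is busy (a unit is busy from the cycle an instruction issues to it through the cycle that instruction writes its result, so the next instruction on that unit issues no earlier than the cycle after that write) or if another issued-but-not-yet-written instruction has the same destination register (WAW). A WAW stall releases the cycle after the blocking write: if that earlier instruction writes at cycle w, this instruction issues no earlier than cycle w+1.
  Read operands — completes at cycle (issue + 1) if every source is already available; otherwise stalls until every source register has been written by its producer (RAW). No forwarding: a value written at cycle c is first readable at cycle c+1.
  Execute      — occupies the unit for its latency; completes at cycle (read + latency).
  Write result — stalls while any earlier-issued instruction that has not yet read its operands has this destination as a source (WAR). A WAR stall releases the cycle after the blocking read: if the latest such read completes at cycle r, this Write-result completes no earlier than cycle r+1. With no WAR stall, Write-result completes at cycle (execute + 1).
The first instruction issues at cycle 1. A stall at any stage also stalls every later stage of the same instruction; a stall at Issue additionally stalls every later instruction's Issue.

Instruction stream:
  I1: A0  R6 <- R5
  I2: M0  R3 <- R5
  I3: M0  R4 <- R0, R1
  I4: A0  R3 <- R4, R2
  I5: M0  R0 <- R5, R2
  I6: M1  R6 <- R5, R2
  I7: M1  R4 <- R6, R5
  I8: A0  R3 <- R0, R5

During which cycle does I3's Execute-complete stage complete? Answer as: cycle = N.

c1: I1 dispatched to A0
c2: I1 operands ready; I2 dispatched to M0
c3: I1 complete; I2 operands ready
c4: R6←I1
c8: I2 complete
c9: R3←I2
c10: I3 dispatched to M0
c11: I3 operands ready; I4 dispatched to A0
c16: I3 complete
c17: R4←I3
c18: I4 operands ready; I5 dispatched to M0
c19: I4 complete; I5 operands ready; I6 dispatched to M1
c20: R3←I4; I6 operands ready
c24: I5 complete
c25: R0←I5; I6 complete
c26: R6←I6
c27: I7 dispatched to M1
c28: I7 operands ready; I8 dispatched to A0
c29: I8 operands ready
c30: I8 complete
c31: R3←I8
c33: I7 complete
c34: R4←I7

cycle = 16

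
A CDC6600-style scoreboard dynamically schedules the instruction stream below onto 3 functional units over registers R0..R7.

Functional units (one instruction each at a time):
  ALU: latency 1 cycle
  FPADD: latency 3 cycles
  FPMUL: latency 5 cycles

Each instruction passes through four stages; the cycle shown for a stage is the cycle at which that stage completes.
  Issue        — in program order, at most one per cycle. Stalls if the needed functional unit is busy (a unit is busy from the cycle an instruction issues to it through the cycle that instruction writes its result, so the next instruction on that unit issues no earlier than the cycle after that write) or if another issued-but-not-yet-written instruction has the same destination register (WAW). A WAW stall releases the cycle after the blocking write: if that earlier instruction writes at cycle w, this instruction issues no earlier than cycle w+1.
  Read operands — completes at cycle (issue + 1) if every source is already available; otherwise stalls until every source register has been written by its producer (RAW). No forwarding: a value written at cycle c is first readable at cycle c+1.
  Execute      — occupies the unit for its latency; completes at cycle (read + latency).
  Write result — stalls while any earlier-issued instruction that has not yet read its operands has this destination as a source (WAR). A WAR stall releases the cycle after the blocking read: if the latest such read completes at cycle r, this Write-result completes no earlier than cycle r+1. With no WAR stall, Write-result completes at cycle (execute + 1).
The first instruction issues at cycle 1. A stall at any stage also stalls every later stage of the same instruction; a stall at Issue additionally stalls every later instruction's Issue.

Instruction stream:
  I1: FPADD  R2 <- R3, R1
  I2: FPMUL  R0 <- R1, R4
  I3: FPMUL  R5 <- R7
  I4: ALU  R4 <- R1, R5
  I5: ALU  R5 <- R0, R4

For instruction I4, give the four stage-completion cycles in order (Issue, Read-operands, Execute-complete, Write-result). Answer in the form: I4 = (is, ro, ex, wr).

I4 = (11, 18, 19, 20)

t=1  I1 dispatched to FPADD
t=2  I1 operands ready; I2 dispatched to FPMUL
t=3  I2 operands ready
t=5  I1 complete
t=6  R2←I1
t=8  I2 complete
t=9  R0←I2
t=10  I3 dispatched to FPMUL
t=11  I3 operands ready; I4 dispatched to ALU
t=16  I3 complete
t=17  R5←I3
t=18  I4 operands ready
t=19  I4 complete
t=20  R4←I4
t=21  I5 dispatched to ALU
t=22  I5 operands ready
t=23  I5 complete
t=24  R5←I5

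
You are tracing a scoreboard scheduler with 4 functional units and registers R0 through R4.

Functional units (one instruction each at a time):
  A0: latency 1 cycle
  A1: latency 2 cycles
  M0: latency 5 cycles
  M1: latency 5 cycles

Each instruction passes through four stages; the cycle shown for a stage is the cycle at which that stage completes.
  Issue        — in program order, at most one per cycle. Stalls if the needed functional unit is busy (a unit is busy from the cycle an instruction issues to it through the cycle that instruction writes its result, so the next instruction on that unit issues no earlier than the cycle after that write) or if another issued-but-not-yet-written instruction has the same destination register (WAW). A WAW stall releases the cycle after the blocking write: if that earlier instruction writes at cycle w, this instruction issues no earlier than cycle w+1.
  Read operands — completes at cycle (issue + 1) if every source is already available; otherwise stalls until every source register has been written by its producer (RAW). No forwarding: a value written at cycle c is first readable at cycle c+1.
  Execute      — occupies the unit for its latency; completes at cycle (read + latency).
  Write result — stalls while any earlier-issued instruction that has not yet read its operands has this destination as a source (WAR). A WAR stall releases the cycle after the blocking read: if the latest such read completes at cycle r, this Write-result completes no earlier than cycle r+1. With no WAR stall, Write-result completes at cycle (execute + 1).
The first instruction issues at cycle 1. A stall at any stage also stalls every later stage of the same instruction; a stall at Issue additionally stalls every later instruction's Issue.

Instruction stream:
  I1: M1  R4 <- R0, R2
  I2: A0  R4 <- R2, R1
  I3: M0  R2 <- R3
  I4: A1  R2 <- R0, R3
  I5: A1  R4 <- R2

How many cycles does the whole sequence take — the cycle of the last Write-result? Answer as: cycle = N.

I1  is:1  ro:2  ex:7  wr:8
I2  is:9  ro:10  ex:11  wr:12  — WAW R4: wait I1 write@8
I3  is:10  ro:11  ex:16  wr:17
I4  is:18  ro:19  ex:21  wr:22  — WAW R2: wait I3 write@17
I5  is:23  ro:24  ex:26  wr:27  — struct: A1 busy until I4 writes@22

cycle = 27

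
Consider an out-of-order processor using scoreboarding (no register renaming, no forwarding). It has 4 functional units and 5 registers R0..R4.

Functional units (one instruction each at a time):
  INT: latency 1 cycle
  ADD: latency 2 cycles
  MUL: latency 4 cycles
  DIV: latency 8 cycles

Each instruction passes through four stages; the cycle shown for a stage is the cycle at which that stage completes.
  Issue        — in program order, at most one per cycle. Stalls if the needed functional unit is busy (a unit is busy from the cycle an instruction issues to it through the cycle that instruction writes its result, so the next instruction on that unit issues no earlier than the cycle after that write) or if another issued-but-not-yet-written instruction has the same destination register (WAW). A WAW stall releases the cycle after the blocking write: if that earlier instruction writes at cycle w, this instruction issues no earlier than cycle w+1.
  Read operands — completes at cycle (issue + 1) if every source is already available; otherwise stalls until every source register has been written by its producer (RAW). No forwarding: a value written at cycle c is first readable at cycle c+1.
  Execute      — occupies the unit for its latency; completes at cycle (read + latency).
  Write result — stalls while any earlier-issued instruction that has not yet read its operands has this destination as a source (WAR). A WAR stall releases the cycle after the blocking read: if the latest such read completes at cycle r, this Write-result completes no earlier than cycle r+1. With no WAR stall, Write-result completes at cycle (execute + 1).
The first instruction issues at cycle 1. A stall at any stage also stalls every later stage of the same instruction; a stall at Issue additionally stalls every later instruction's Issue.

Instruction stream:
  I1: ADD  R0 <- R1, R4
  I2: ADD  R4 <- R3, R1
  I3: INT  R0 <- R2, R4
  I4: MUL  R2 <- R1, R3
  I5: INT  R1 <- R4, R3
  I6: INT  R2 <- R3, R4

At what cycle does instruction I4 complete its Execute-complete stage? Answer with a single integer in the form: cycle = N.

cycle = 13

c1: I1 issues→ADD
c2: I1 reads
c4: I1 exec-done
c5: I1 writes R0
c6: I2 issues→ADD
c7: I2 reads · I3 issues→INT
c8: I4 issues→MUL
c9: I2 exec-done · I4 reads
c10: I2 writes R4
c11: I3 reads
c12: I3 exec-done
c13: I3 writes R0 · I4 exec-done
c14: I4 writes R2 · I5 issues→INT
c15: I5 reads
c16: I5 exec-done
c17: I5 writes R1
c18: I6 issues→INT
c19: I6 reads
c20: I6 exec-done
c21: I6 writes R2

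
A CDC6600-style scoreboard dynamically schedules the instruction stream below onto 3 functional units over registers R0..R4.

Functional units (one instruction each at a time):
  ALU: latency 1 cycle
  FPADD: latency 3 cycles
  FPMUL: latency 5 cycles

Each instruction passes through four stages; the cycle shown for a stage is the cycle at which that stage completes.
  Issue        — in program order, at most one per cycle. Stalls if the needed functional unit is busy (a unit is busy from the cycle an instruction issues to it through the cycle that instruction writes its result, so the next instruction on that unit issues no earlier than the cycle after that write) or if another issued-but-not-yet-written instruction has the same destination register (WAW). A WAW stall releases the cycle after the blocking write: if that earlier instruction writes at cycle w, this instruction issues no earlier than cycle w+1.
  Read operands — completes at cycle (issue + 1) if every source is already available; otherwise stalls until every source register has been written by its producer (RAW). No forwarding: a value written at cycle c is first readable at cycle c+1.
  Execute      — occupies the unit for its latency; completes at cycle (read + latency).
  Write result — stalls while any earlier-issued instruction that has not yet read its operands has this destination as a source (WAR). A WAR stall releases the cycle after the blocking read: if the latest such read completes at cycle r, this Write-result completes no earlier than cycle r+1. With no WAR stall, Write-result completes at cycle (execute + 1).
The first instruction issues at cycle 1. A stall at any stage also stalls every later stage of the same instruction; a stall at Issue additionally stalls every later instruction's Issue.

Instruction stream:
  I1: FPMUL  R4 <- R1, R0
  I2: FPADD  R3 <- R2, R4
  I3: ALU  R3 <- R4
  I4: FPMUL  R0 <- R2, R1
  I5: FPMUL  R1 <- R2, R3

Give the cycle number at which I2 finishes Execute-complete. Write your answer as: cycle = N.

cycle = 12

I1 -> (1, 2, 7, 8)
I2 -> (2, 9, 12, 13)  // RAW R4: wait I1 write@8
I3 -> (14, 15, 16, 17)  // WAW R3: wait I2 write@13
I4 -> (15, 16, 21, 22)
I5 -> (23, 24, 29, 30)  // struct: FPMUL busy until I4 writes@22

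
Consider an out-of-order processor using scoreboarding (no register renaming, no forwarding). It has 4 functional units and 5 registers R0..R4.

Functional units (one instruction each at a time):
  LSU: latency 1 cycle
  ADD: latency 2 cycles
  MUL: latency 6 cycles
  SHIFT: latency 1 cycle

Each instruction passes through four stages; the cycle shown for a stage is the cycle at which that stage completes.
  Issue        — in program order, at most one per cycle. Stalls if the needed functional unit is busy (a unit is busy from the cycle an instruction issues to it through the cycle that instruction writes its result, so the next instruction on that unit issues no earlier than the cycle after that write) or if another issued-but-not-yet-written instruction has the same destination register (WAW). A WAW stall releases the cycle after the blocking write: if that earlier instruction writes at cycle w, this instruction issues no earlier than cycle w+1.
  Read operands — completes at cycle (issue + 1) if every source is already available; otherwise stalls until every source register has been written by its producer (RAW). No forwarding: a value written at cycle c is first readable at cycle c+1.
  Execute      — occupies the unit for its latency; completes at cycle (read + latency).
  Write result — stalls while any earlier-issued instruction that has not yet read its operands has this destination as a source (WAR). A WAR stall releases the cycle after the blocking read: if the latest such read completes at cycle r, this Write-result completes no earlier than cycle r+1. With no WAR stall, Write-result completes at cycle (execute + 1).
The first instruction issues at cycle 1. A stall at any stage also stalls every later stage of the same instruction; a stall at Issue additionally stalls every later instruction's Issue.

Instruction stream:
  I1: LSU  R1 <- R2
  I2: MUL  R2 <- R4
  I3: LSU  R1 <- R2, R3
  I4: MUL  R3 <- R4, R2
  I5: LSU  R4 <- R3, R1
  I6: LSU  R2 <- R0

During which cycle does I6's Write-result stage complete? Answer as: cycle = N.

[I1] 1/2/3/4
[I2] 2/3/9/10
[I3] 5/11/12/13  (struct: LSU busy until I1 writes@4; RAW R2: wait I2 write@10)
[I4] 11/12/18/19  (struct: MUL busy until I2 writes@10)
[I5] 14/20/21/22  (struct: LSU busy until I3 writes@13; RAW R3: wait I4 write@19)
[I6] 23/24/25/26  (struct: LSU busy until I5 writes@22)

cycle = 26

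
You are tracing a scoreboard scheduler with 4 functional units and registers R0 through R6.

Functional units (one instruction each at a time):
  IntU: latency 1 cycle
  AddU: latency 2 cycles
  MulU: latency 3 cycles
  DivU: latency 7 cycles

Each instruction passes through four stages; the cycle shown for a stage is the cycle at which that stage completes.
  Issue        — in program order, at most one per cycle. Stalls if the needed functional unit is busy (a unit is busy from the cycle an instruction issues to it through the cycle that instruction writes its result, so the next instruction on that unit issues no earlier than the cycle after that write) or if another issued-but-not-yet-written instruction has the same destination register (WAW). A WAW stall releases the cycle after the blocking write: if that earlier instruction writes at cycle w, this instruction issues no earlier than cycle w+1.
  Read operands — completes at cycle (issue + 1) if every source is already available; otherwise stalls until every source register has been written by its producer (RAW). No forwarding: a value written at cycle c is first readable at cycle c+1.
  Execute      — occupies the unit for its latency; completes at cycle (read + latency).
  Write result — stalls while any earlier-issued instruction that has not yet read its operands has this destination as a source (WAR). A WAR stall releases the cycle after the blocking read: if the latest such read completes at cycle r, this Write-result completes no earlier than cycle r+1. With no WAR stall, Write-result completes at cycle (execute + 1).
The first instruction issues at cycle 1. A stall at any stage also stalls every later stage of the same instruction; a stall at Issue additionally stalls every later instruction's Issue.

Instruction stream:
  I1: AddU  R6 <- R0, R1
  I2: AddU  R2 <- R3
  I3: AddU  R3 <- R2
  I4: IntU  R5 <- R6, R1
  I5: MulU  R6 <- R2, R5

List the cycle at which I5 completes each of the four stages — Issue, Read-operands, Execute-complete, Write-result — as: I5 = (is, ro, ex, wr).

c1: I1→AddU
c2: I1 RO
c4: I1 EX
c5: I1 WR R6
c6: I2→AddU
c7: I2 RO
c9: I2 EX
c10: I2 WR R2
c11: I3→AddU
c12: I3 RO · I4→IntU
c13: I4 RO · I5→MulU
c14: I3 EX · I4 EX
c15: I3 WR R3 · I4 WR R5
c16: I5 RO
c19: I5 EX
c20: I5 WR R6

I5 = (13, 16, 19, 20)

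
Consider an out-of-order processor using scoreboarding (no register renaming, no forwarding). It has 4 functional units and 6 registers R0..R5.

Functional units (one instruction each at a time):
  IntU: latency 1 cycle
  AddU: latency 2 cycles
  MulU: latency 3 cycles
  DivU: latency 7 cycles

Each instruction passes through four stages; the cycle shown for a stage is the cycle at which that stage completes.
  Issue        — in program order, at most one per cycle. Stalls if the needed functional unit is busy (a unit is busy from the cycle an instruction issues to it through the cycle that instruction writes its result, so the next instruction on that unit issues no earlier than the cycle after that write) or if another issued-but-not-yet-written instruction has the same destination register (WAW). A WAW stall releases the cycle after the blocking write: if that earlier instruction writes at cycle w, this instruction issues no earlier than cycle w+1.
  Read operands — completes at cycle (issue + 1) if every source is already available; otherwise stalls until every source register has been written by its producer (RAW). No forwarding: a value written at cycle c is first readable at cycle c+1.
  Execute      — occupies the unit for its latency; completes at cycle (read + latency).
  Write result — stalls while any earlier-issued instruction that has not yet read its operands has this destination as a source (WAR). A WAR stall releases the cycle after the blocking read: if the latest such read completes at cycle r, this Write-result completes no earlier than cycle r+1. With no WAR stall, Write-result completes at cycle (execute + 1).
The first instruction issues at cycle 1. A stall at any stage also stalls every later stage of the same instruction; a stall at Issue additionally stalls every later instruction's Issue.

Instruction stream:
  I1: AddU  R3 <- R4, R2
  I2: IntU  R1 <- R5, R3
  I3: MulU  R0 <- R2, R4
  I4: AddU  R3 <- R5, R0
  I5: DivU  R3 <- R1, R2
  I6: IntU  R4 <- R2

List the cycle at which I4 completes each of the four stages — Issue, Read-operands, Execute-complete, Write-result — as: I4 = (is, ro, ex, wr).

t=1  I1 issues→AddU
t=2  I1 reads | I2 issues→IntU
t=3  I3 issues→MulU
t=4  I1 exec-done | I3 reads
t=5  I1 writes R3
t=6  I2 reads | I4 issues→AddU
t=7  I2 exec-done | I3 exec-done
t=8  I2 writes R1 | I3 writes R0
t=9  I4 reads
t=11  I4 exec-done
t=12  I4 writes R3
t=13  I5 issues→DivU
t=14  I5 reads | I6 issues→IntU
t=15  I6 reads
t=16  I6 exec-done
t=17  I6 writes R4
t=21  I5 exec-done
t=22  I5 writes R3

I4 = (6, 9, 11, 12)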